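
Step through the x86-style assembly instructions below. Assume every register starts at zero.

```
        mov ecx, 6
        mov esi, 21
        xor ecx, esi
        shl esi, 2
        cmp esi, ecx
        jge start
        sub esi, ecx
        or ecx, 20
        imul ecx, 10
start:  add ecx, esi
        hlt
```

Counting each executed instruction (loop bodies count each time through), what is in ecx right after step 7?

103

after mov ecx, 6: ecx=6
after mov esi, 21: esi=21
after xor ecx, esi: ecx=6^21=19
after shl esi, 2: esi=21<<2=84
cmp esi, ecx  (cmp 84,19)
jge start: taken
after add ecx, esi: ecx=19+84=103
After step 7: ecx = 103.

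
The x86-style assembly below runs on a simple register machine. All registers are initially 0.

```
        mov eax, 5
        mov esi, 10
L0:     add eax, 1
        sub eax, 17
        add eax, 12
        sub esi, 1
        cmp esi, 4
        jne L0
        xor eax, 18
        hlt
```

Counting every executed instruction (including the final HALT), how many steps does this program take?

40

mov eax, 5 → eax=5
mov esi, 10 → esi=10
add eax, 1 → eax=5+1=6
sub eax, 17 → eax=6-17=-11
add eax, 12 → eax=(-11)+12=1
sub esi, 1 → esi=10-1=9
cmp esi, 4  (cmp 9,4)
jne L0: taken
add eax, 1 → eax=1+1=2
sub eax, 17 → eax=2-17=-15
add eax, 12 → eax=(-15)+12=-3
sub esi, 1 → esi=9-1=8
cmp esi, 4  (cmp 8,4)
jne L0: taken
add eax, 1 → eax=(-3)+1=-2
sub eax, 17 → eax=(-2)-17=-19
add eax, 12 → eax=(-19)+12=-7
sub esi, 1 → esi=8-1=7
cmp esi, 4  (cmp 7,4)
jne L0: taken
add eax, 1 → eax=(-7)+1=-6
sub eax, 17 → eax=(-6)-17=-23
add eax, 12 → eax=(-23)+12=-11
sub esi, 1 → esi=7-1=6
cmp esi, 4  (cmp 6,4)
jne L0: taken
add eax, 1 → eax=(-11)+1=-10
sub eax, 17 → eax=(-10)-17=-27
add eax, 12 → eax=(-27)+12=-15
sub esi, 1 → esi=6-1=5
cmp esi, 4  (cmp 5,4)
jne L0: taken
add eax, 1 → eax=(-15)+1=-14
sub eax, 17 → eax=(-14)-17=-31
add eax, 12 → eax=(-31)+12=-19
sub esi, 1 → esi=5-1=4
cmp esi, 4  (cmp 4,4)
jne L0: not taken
xor eax, 18 → eax=(-19)^18=-1
halt.
Total executed instructions: 40.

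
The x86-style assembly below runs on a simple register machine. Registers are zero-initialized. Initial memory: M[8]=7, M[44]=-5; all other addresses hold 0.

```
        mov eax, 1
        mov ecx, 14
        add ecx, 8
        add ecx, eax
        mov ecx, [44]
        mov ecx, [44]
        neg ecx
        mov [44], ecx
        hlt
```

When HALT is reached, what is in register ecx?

5

mov eax, 1 → eax=1
mov ecx, 14 → ecx=14
add ecx, 8 → ecx=14+8=22
add ecx, eax → ecx=22+1=23
mov ecx, [44] → ecx=M[44]=-5
mov ecx, [44] → ecx=M[44]=-5
neg ecx → ecx=-(-5)=5
mov [44], ecx → M[44]=5
halt.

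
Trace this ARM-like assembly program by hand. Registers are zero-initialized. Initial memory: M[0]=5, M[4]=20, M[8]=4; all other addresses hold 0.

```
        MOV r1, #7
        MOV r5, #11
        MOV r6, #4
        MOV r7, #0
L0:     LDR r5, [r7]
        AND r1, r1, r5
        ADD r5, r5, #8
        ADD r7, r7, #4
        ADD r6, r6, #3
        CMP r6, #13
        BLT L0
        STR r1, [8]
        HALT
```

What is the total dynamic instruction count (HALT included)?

after MOV r1, #7: r1=7
after MOV r5, #11: r5=11
after MOV r6, #4: r6=4
after MOV r7, #0: r7=0
after LDR r5, [r7]: r5=M[0]=5
after AND r1, r1, r5: r1=7&5=5
after ADD r5, r5, #8: r5=5+8=13
after ADD r7, r7, #4: r7=0+4=4
after ADD r6, r6, #3: r6=4+3=7
CMP r6, #13  (cmp 7,13)
BLT L0: taken
after LDR r5, [r7]: r5=M[4]=20
after AND r1, r1, r5: r1=5&20=4
after ADD r5, r5, #8: r5=20+8=28
after ADD r7, r7, #4: r7=4+4=8
after ADD r6, r6, #3: r6=7+3=10
CMP r6, #13  (cmp 10,13)
BLT L0: taken
after LDR r5, [r7]: r5=M[8]=4
after AND r1, r1, r5: r1=4&4=4
after ADD r5, r5, #8: r5=4+8=12
after ADD r7, r7, #4: r7=8+4=12
after ADD r6, r6, #3: r6=10+3=13
CMP r6, #13  (cmp 13,13)
BLT L0: not taken
STR r1, [8] → M[8]=4
halt.
Total executed instructions: 27.

27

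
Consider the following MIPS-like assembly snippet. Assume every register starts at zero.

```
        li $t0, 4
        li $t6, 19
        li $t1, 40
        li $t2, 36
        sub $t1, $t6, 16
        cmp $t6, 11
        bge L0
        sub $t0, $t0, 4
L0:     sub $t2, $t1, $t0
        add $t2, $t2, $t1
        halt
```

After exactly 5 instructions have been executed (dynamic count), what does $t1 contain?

$t0=4
$t6=19
$t1=40
$t2=36
$t1=19-16=3
After step 5: $t1 = 3.

3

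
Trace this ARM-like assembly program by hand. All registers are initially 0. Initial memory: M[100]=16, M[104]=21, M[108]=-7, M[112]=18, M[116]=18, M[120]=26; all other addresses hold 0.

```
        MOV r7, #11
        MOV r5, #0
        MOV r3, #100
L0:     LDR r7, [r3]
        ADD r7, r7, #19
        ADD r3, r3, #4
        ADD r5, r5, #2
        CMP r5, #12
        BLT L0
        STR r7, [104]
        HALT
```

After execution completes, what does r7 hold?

45

r7=11
r5=0
r3=100
r7=M[100]=16
r7=16+19=35
r3=100+4=104
r5=0+2=2
CMP r5, #12  (cmp 2,12)
BLT L0: taken
r7=M[104]=21
r7=21+19=40
r3=104+4=108
r5=2+2=4
CMP r5, #12  (cmp 4,12)
BLT L0: taken
r7=M[108]=-7
r7=(-7)+19=12
r3=108+4=112
r5=4+2=6
CMP r5, #12  (cmp 6,12)
BLT L0: taken
r7=M[112]=18
r7=18+19=37
r3=112+4=116
r5=6+2=8
CMP r5, #12  (cmp 8,12)
BLT L0: taken
r7=M[116]=18
r7=18+19=37
r3=116+4=120
r5=8+2=10
CMP r5, #12  (cmp 10,12)
BLT L0: taken
r7=M[120]=26
r7=26+19=45
r3=120+4=124
r5=10+2=12
CMP r5, #12  (cmp 12,12)
BLT L0: not taken
STR r7, [104] → M[104]=45
halt.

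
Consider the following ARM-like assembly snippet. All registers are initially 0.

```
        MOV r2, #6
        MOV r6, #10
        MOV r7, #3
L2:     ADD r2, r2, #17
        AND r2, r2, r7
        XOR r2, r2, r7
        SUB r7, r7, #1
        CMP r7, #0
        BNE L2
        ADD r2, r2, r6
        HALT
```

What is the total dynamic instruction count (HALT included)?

23

after MOV r2, #6: r2=6
after MOV r6, #10: r6=10
after MOV r7, #3: r7=3
after ADD r2, r2, #17: r2=6+17=23
after AND r2, r2, r7: r2=23&3=3
after XOR r2, r2, r7: r2=3^3=0
after SUB r7, r7, #1: r7=3-1=2
CMP r7, #0  (cmp 2,0)
BNE L2: taken
after ADD r2, r2, #17: r2=0+17=17
after AND r2, r2, r7: r2=17&2=0
after XOR r2, r2, r7: r2=0^2=2
after SUB r7, r7, #1: r7=2-1=1
CMP r7, #0  (cmp 1,0)
BNE L2: taken
after ADD r2, r2, #17: r2=2+17=19
after AND r2, r2, r7: r2=19&1=1
after XOR r2, r2, r7: r2=1^1=0
after SUB r7, r7, #1: r7=1-1=0
CMP r7, #0  (cmp 0,0)
BNE L2: not taken
after ADD r2, r2, r6: r2=0+10=10
halt.
Total executed instructions: 23.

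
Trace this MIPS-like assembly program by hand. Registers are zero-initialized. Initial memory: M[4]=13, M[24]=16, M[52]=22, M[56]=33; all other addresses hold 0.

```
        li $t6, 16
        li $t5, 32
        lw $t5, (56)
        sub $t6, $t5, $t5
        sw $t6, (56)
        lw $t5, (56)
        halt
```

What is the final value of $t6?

0

after li $t6, 16: $t6=16
after li $t5, 32: $t5=32
after lw $t5, (56): $t5=M[56]=33
after sub $t6, $t5, $t5: $t6=33-33=0
sw $t6, (56) → M[56]=0
after lw $t5, (56): $t5=M[56]=0
halt.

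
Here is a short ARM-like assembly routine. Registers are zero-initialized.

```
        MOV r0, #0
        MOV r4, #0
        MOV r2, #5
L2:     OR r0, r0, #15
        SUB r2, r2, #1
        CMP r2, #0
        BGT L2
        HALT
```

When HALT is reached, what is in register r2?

after MOV r0, #0: r0=0
after MOV r4, #0: r4=0
after MOV r2, #5: r2=5
after OR r0, r0, #15: r0=0|15=15
after SUB r2, r2, #1: r2=5-1=4
CMP r2, #0  (cmp 4,0)
BGT L2: taken
after OR r0, r0, #15: r0=15|15=15
after SUB r2, r2, #1: r2=4-1=3
CMP r2, #0  (cmp 3,0)
BGT L2: taken
after OR r0, r0, #15: r0=15|15=15
after SUB r2, r2, #1: r2=3-1=2
CMP r2, #0  (cmp 2,0)
BGT L2: taken
after OR r0, r0, #15: r0=15|15=15
after SUB r2, r2, #1: r2=2-1=1
CMP r2, #0  (cmp 1,0)
BGT L2: taken
after OR r0, r0, #15: r0=15|15=15
after SUB r2, r2, #1: r2=1-1=0
CMP r2, #0  (cmp 0,0)
BGT L2: not taken
halt.

0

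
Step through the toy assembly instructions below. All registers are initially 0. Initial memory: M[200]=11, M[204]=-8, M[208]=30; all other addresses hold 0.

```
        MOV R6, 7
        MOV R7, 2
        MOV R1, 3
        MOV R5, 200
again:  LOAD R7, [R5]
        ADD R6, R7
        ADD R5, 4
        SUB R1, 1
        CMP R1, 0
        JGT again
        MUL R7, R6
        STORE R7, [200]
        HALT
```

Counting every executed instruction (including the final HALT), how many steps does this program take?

25

after MOV R6, 7: R6=7
after MOV R7, 2: R7=2
after MOV R1, 3: R1=3
after MOV R5, 200: R5=200
after LOAD R7, [R5]: R7=M[200]=11
after ADD R6, R7: R6=7+11=18
after ADD R5, 4: R5=200+4=204
after SUB R1, 1: R1=3-1=2
CMP R1, 0  (cmp 2,0)
JGT again: taken
after LOAD R7, [R5]: R7=M[204]=-8
after ADD R6, R7: R6=18+(-8)=10
after ADD R5, 4: R5=204+4=208
after SUB R1, 1: R1=2-1=1
CMP R1, 0  (cmp 1,0)
JGT again: taken
after LOAD R7, [R5]: R7=M[208]=30
after ADD R6, R7: R6=10+30=40
after ADD R5, 4: R5=208+4=212
after SUB R1, 1: R1=1-1=0
CMP R1, 0  (cmp 0,0)
JGT again: not taken
after MUL R7, R6: R7=30*40=1200
STORE R7, [200] → M[200]=1200
halt.
Total executed instructions: 25.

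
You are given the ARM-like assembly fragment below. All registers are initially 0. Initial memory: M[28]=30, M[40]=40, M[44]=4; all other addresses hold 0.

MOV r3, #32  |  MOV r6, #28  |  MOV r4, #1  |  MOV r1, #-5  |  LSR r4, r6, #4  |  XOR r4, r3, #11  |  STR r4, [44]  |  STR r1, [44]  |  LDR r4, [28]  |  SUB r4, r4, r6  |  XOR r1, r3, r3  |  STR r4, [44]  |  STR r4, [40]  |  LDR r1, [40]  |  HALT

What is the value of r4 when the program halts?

MOV r3, #32 → r3=32
MOV r6, #28 → r6=28
MOV r4, #1 → r4=1
MOV r1, #-5 → r1=-5
LSR r4, r6, #4 → r4=28>>4=1
XOR r4, r3, #11 → r4=32^11=43
STR r4, [44] → M[44]=43
STR r1, [44] → M[44]=-5
LDR r4, [28] → r4=M[28]=30
SUB r4, r4, r6 → r4=30-28=2
XOR r1, r3, r3 → r1=32^32=0
STR r4, [44] → M[44]=2
STR r4, [40] → M[40]=2
LDR r1, [40] → r1=M[40]=2
halt.

2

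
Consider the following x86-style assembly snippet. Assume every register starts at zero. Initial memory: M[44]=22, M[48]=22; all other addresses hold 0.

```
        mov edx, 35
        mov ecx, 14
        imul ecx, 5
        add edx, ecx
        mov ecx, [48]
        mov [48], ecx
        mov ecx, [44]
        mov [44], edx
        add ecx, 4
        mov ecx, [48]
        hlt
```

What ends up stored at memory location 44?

after mov edx, 35: edx=35
after mov ecx, 14: ecx=14
after imul ecx, 5: ecx=14*5=70
after add edx, ecx: edx=35+70=105
after mov ecx, [48]: ecx=M[48]=22
mov [48], ecx → M[48]=22
after mov ecx, [44]: ecx=M[44]=22
mov [44], edx → M[44]=105
after add ecx, 4: ecx=22+4=26
after mov ecx, [48]: ecx=M[48]=22
halt.

105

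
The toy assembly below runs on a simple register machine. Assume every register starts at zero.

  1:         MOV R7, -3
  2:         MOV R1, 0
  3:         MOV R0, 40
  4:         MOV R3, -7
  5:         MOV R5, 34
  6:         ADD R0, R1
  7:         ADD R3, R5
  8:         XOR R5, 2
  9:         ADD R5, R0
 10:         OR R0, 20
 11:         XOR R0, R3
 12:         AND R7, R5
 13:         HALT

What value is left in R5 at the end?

72

MOV R7, -3 → R7=-3
MOV R1, 0 → R1=0
MOV R0, 40 → R0=40
MOV R3, -7 → R3=-7
MOV R5, 34 → R5=34
ADD R0, R1 → R0=40+0=40
ADD R3, R5 → R3=(-7)+34=27
XOR R5, 2 → R5=34^2=32
ADD R5, R0 → R5=32+40=72
OR R0, 20 → R0=40|20=60
XOR R0, R3 → R0=60^27=39
AND R7, R5 → R7=(-3)&72=72
halt.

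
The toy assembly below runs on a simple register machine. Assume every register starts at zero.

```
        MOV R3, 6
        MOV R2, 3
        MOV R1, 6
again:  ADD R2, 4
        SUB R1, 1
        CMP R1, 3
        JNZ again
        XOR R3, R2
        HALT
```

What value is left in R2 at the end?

15

R3=6
R2=3
R1=6
R2=3+4=7
R1=6-1=5
CMP R1, 3  (cmp 5,3)
JNZ again: taken
R2=7+4=11
R1=5-1=4
CMP R1, 3  (cmp 4,3)
JNZ again: taken
R2=11+4=15
R1=4-1=3
CMP R1, 3  (cmp 3,3)
JNZ again: not taken
R3=6^15=9
halt.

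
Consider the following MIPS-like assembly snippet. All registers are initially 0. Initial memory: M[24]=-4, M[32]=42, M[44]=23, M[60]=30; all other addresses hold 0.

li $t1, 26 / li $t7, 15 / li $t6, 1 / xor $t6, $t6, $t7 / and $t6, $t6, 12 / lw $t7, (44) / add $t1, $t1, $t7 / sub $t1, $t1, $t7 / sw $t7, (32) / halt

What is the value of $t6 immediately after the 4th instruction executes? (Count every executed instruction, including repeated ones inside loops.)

after li $t1, 26: $t1=26
after li $t7, 15: $t7=15
after li $t6, 1: $t6=1
after xor $t6, $t6, $t7: $t6=1^15=14
After step 4: $t6 = 14.

14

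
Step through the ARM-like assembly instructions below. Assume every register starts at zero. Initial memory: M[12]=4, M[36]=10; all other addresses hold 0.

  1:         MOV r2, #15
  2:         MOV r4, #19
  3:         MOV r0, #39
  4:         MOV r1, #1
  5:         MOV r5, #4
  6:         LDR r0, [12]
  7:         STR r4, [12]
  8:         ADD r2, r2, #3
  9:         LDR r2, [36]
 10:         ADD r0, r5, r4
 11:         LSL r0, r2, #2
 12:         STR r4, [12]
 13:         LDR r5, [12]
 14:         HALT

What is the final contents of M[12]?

19

MOV r2, #15 → r2=15
MOV r4, #19 → r4=19
MOV r0, #39 → r0=39
MOV r1, #1 → r1=1
MOV r5, #4 → r5=4
LDR r0, [12] → r0=M[12]=4
STR r4, [12] → M[12]=19
ADD r2, r2, #3 → r2=15+3=18
LDR r2, [36] → r2=M[36]=10
ADD r0, r5, r4 → r0=4+19=23
LSL r0, r2, #2 → r0=10<<2=40
STR r4, [12] → M[12]=19
LDR r5, [12] → r5=M[12]=19
halt.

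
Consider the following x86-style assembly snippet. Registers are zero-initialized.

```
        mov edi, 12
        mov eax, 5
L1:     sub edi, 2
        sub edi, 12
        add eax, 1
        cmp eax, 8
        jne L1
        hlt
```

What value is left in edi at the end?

-30

after mov edi, 12: edi=12
after mov eax, 5: eax=5
after sub edi, 2: edi=12-2=10
after sub edi, 12: edi=10-12=-2
after add eax, 1: eax=5+1=6
cmp eax, 8  (cmp 6,8)
jne L1: taken
after sub edi, 2: edi=(-2)-2=-4
after sub edi, 12: edi=(-4)-12=-16
after add eax, 1: eax=6+1=7
cmp eax, 8  (cmp 7,8)
jne L1: taken
after sub edi, 2: edi=(-16)-2=-18
after sub edi, 12: edi=(-18)-12=-30
after add eax, 1: eax=7+1=8
cmp eax, 8  (cmp 8,8)
jne L1: not taken
halt.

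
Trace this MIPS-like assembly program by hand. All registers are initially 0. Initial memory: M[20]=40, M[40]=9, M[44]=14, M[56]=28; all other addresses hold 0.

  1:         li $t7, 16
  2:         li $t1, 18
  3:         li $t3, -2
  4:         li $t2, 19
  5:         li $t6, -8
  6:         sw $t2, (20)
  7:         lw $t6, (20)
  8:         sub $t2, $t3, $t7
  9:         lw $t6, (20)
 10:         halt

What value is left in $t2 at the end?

$t7=16
$t1=18
$t3=-2
$t2=19
$t6=-8
sw $t2, (20) → M[20]=19
$t6=M[20]=19
$t2=(-2)-16=-18
$t6=M[20]=19
halt.

-18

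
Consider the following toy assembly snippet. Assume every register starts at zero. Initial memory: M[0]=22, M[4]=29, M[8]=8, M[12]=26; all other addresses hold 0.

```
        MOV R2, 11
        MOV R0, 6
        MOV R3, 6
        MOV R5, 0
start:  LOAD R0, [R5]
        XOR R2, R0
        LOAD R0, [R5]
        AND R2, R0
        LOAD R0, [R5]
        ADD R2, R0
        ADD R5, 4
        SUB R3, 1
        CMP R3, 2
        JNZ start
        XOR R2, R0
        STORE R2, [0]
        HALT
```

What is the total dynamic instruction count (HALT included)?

after MOV R2, 11: R2=11
after MOV R0, 6: R0=6
after MOV R3, 6: R3=6
after MOV R5, 0: R5=0
after LOAD R0, [R5]: R0=M[0]=22
after XOR R2, R0: R2=11^22=29
after LOAD R0, [R5]: R0=M[0]=22
after AND R2, R0: R2=29&22=20
after LOAD R0, [R5]: R0=M[0]=22
after ADD R2, R0: R2=20+22=42
after ADD R5, 4: R5=0+4=4
after SUB R3, 1: R3=6-1=5
CMP R3, 2  (cmp 5,2)
JNZ start: taken
after LOAD R0, [R5]: R0=M[4]=29
after XOR R2, R0: R2=42^29=55
after LOAD R0, [R5]: R0=M[4]=29
after AND R2, R0: R2=55&29=21
after LOAD R0, [R5]: R0=M[4]=29
after ADD R2, R0: R2=21+29=50
after ADD R5, 4: R5=4+4=8
after SUB R3, 1: R3=5-1=4
CMP R3, 2  (cmp 4,2)
JNZ start: taken
after LOAD R0, [R5]: R0=M[8]=8
after XOR R2, R0: R2=50^8=58
after LOAD R0, [R5]: R0=M[8]=8
after AND R2, R0: R2=58&8=8
after LOAD R0, [R5]: R0=M[8]=8
after ADD R2, R0: R2=8+8=16
after ADD R5, 4: R5=8+4=12
after SUB R3, 1: R3=4-1=3
CMP R3, 2  (cmp 3,2)
JNZ start: taken
after LOAD R0, [R5]: R0=M[12]=26
after XOR R2, R0: R2=16^26=10
after LOAD R0, [R5]: R0=M[12]=26
after AND R2, R0: R2=10&26=10
after LOAD R0, [R5]: R0=M[12]=26
after ADD R2, R0: R2=10+26=36
after ADD R5, 4: R5=12+4=16
after SUB R3, 1: R3=3-1=2
CMP R3, 2  (cmp 2,2)
JNZ start: not taken
after XOR R2, R0: R2=36^26=62
STORE R2, [0] → M[0]=62
halt.
Total executed instructions: 47.

47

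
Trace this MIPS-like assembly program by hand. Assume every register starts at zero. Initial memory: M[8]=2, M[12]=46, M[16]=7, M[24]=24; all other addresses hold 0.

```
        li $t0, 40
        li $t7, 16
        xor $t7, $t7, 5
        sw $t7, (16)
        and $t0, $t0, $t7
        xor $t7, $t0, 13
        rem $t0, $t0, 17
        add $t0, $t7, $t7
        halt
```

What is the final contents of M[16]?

21

after li $t0, 40: $t0=40
after li $t7, 16: $t7=16
after xor $t7, $t7, 5: $t7=16^5=21
sw $t7, (16) → M[16]=21
after and $t0, $t0, $t7: $t0=40&21=0
after xor $t7, $t0, 13: $t7=0^13=13
after rem $t0, $t0, 17: $t0=0%17=0
after add $t0, $t7, $t7: $t0=13+13=26
halt.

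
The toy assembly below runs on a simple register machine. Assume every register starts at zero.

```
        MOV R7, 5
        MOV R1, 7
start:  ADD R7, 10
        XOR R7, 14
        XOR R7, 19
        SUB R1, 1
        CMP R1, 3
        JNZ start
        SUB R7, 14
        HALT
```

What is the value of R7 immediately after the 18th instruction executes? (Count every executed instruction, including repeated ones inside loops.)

22

MOV R7, 5 → R7=5
MOV R1, 7 → R1=7
ADD R7, 10 → R7=5+10=15
XOR R7, 14 → R7=15^14=1
XOR R7, 19 → R7=1^19=18
SUB R1, 1 → R1=7-1=6
CMP R1, 3  (cmp 6,3)
JNZ start: taken
ADD R7, 10 → R7=18+10=28
XOR R7, 14 → R7=28^14=18
XOR R7, 19 → R7=18^19=1
SUB R1, 1 → R1=6-1=5
CMP R1, 3  (cmp 5,3)
JNZ start: taken
ADD R7, 10 → R7=1+10=11
XOR R7, 14 → R7=11^14=5
XOR R7, 19 → R7=5^19=22
SUB R1, 1 → R1=5-1=4
After step 18: R7 = 22.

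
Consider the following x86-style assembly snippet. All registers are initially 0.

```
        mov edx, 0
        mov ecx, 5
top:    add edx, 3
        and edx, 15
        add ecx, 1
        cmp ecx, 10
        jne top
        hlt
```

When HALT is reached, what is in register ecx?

edx=0
ecx=5
edx=0+3=3
edx=3&15=3
ecx=5+1=6
cmp ecx, 10  (cmp 6,10)
jne top: taken
edx=3+3=6
edx=6&15=6
ecx=6+1=7
cmp ecx, 10  (cmp 7,10)
jne top: taken
edx=6+3=9
edx=9&15=9
ecx=7+1=8
cmp ecx, 10  (cmp 8,10)
jne top: taken
edx=9+3=12
edx=12&15=12
ecx=8+1=9
cmp ecx, 10  (cmp 9,10)
jne top: taken
edx=12+3=15
edx=15&15=15
ecx=9+1=10
cmp ecx, 10  (cmp 10,10)
jne top: not taken
halt.

10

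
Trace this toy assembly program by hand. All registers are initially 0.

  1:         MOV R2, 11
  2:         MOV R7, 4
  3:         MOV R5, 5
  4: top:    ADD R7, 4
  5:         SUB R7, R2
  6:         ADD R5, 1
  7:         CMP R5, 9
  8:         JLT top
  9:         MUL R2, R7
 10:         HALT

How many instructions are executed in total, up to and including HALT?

25

MOV R2, 11 → R2=11
MOV R7, 4 → R7=4
MOV R5, 5 → R5=5
ADD R7, 4 → R7=4+4=8
SUB R7, R2 → R7=8-11=-3
ADD R5, 1 → R5=5+1=6
CMP R5, 9  (cmp 6,9)
JLT top: taken
ADD R7, 4 → R7=(-3)+4=1
SUB R7, R2 → R7=1-11=-10
ADD R5, 1 → R5=6+1=7
CMP R5, 9  (cmp 7,9)
JLT top: taken
ADD R7, 4 → R7=(-10)+4=-6
SUB R7, R2 → R7=(-6)-11=-17
ADD R5, 1 → R5=7+1=8
CMP R5, 9  (cmp 8,9)
JLT top: taken
ADD R7, 4 → R7=(-17)+4=-13
SUB R7, R2 → R7=(-13)-11=-24
ADD R5, 1 → R5=8+1=9
CMP R5, 9  (cmp 9,9)
JLT top: not taken
MUL R2, R7 → R2=11*(-24)=-264
halt.
Total executed instructions: 25.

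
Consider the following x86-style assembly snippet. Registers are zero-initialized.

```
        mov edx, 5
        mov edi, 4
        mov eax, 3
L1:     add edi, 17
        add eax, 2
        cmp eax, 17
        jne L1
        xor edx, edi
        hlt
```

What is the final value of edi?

123

mov edx, 5 → edx=5
mov edi, 4 → edi=4
mov eax, 3 → eax=3
add edi, 17 → edi=4+17=21
add eax, 2 → eax=3+2=5
cmp eax, 17  (cmp 5,17)
jne L1: taken
add edi, 17 → edi=21+17=38
add eax, 2 → eax=5+2=7
cmp eax, 17  (cmp 7,17)
jne L1: taken
add edi, 17 → edi=38+17=55
add eax, 2 → eax=7+2=9
cmp eax, 17  (cmp 9,17)
jne L1: taken
add edi, 17 → edi=55+17=72
add eax, 2 → eax=9+2=11
cmp eax, 17  (cmp 11,17)
jne L1: taken
add edi, 17 → edi=72+17=89
add eax, 2 → eax=11+2=13
cmp eax, 17  (cmp 13,17)
jne L1: taken
add edi, 17 → edi=89+17=106
add eax, 2 → eax=13+2=15
cmp eax, 17  (cmp 15,17)
jne L1: taken
add edi, 17 → edi=106+17=123
add eax, 2 → eax=15+2=17
cmp eax, 17  (cmp 17,17)
jne L1: not taken
xor edx, edi → edx=5^123=126
halt.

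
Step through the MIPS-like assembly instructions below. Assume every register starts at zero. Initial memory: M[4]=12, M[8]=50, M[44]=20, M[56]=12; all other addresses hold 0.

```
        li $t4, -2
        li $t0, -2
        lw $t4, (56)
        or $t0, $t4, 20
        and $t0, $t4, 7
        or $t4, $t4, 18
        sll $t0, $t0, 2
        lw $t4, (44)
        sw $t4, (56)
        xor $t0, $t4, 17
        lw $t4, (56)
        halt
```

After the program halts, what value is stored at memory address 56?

li $t4, -2 → $t4=-2
li $t0, -2 → $t0=-2
lw $t4, (56) → $t4=M[56]=12
or $t0, $t4, 20 → $t0=12|20=28
and $t0, $t4, 7 → $t0=12&7=4
or $t4, $t4, 18 → $t4=12|18=30
sll $t0, $t0, 2 → $t0=4<<2=16
lw $t4, (44) → $t4=M[44]=20
sw $t4, (56) → M[56]=20
xor $t0, $t4, 17 → $t0=20^17=5
lw $t4, (56) → $t4=M[56]=20
halt.

20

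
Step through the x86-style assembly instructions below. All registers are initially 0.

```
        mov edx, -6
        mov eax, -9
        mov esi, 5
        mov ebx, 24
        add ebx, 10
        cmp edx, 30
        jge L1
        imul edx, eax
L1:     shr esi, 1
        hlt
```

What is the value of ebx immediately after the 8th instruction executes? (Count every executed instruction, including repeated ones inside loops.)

after mov edx, -6: edx=-6
after mov eax, -9: eax=-9
after mov esi, 5: esi=5
after mov ebx, 24: ebx=24
after add ebx, 10: ebx=24+10=34
cmp edx, 30  (cmp -6,30)
jge L1: not taken
after imul edx, eax: edx=(-6)*(-9)=54
After step 8: ebx = 34.

34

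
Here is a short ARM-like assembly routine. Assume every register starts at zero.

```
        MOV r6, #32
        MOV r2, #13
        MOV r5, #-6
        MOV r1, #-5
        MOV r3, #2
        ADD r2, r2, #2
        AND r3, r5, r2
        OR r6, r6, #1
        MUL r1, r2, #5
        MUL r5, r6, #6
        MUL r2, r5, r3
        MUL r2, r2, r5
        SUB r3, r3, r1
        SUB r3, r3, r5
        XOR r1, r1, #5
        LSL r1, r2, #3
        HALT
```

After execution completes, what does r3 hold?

after MOV r6, #32: r6=32
after MOV r2, #13: r2=13
after MOV r5, #-6: r5=-6
after MOV r1, #-5: r1=-5
after MOV r3, #2: r3=2
after ADD r2, r2, #2: r2=13+2=15
after AND r3, r5, r2: r3=(-6)&15=10
after OR r6, r6, #1: r6=32|1=33
after MUL r1, r2, #5: r1=15*5=75
after MUL r5, r6, #6: r5=33*6=198
after MUL r2, r5, r3: r2=198*10=1980
after MUL r2, r2, r5: r2=1980*198=392040
after SUB r3, r3, r1: r3=10-75=-65
after SUB r3, r3, r5: r3=(-65)-198=-263
after XOR r1, r1, #5: r1=75^5=78
after LSL r1, r2, #3: r1=392040<<3=3136320
halt.

-263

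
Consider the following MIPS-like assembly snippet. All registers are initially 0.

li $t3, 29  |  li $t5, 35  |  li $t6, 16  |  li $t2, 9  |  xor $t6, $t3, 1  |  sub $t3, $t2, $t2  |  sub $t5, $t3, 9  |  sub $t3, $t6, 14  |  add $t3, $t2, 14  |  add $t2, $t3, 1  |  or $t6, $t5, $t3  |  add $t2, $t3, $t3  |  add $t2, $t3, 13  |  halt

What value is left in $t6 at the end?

li $t3, 29 → $t3=29
li $t5, 35 → $t5=35
li $t6, 16 → $t6=16
li $t2, 9 → $t2=9
xor $t6, $t3, 1 → $t6=29^1=28
sub $t3, $t2, $t2 → $t3=9-9=0
sub $t5, $t3, 9 → $t5=0-9=-9
sub $t3, $t6, 14 → $t3=28-14=14
add $t3, $t2, 14 → $t3=9+14=23
add $t2, $t3, 1 → $t2=23+1=24
or $t6, $t5, $t3 → $t6=(-9)|23=-9
add $t2, $t3, $t3 → $t2=23+23=46
add $t2, $t3, 13 → $t2=23+13=36
halt.

-9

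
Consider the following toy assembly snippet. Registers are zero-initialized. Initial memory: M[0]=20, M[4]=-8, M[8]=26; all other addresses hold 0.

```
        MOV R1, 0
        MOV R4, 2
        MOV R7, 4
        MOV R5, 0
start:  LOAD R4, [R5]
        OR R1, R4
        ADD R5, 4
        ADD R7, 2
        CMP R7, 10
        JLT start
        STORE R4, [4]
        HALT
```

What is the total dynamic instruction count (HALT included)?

24

R1=0
R4=2
R7=4
R5=0
R4=M[0]=20
R1=0|20=20
R5=0+4=4
R7=4+2=6
CMP R7, 10  (cmp 6,10)
JLT start: taken
R4=M[4]=-8
R1=20|(-8)=-4
R5=4+4=8
R7=6+2=8
CMP R7, 10  (cmp 8,10)
JLT start: taken
R4=M[8]=26
R1=(-4)|26=-2
R5=8+4=12
R7=8+2=10
CMP R7, 10  (cmp 10,10)
JLT start: not taken
STORE R4, [4] → M[4]=26
halt.
Total executed instructions: 24.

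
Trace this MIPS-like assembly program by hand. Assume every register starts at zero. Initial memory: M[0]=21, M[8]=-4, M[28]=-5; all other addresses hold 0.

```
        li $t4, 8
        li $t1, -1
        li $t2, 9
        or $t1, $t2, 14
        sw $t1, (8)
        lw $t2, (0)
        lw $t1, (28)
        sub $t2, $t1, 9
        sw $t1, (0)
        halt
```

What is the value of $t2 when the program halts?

-14

li $t4, 8 → $t4=8
li $t1, -1 → $t1=-1
li $t2, 9 → $t2=9
or $t1, $t2, 14 → $t1=9|14=15
sw $t1, (8) → M[8]=15
lw $t2, (0) → $t2=M[0]=21
lw $t1, (28) → $t1=M[28]=-5
sub $t2, $t1, 9 → $t2=(-5)-9=-14
sw $t1, (0) → M[0]=-5
halt.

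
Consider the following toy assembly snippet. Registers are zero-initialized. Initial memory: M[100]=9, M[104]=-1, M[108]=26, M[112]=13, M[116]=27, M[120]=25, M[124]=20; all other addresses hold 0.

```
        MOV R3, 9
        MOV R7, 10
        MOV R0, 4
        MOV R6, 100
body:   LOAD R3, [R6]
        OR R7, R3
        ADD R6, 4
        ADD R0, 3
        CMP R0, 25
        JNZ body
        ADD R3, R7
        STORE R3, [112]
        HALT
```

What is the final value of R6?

128

MOV R3, 9 → R3=9
MOV R7, 10 → R7=10
MOV R0, 4 → R0=4
MOV R6, 100 → R6=100
LOAD R3, [R6] → R3=M[100]=9
OR R7, R3 → R7=10|9=11
ADD R6, 4 → R6=100+4=104
ADD R0, 3 → R0=4+3=7
CMP R0, 25  (cmp 7,25)
JNZ body: taken
LOAD R3, [R6] → R3=M[104]=-1
OR R7, R3 → R7=11|(-1)=-1
ADD R6, 4 → R6=104+4=108
ADD R0, 3 → R0=7+3=10
CMP R0, 25  (cmp 10,25)
JNZ body: taken
LOAD R3, [R6] → R3=M[108]=26
OR R7, R3 → R7=(-1)|26=-1
ADD R6, 4 → R6=108+4=112
ADD R0, 3 → R0=10+3=13
CMP R0, 25  (cmp 13,25)
JNZ body: taken
LOAD R3, [R6] → R3=M[112]=13
OR R7, R3 → R7=(-1)|13=-1
ADD R6, 4 → R6=112+4=116
ADD R0, 3 → R0=13+3=16
CMP R0, 25  (cmp 16,25)
JNZ body: taken
LOAD R3, [R6] → R3=M[116]=27
OR R7, R3 → R7=(-1)|27=-1
ADD R6, 4 → R6=116+4=120
ADD R0, 3 → R0=16+3=19
CMP R0, 25  (cmp 19,25)
JNZ body: taken
LOAD R3, [R6] → R3=M[120]=25
OR R7, R3 → R7=(-1)|25=-1
ADD R6, 4 → R6=120+4=124
ADD R0, 3 → R0=19+3=22
CMP R0, 25  (cmp 22,25)
JNZ body: taken
LOAD R3, [R6] → R3=M[124]=20
OR R7, R3 → R7=(-1)|20=-1
ADD R6, 4 → R6=124+4=128
ADD R0, 3 → R0=22+3=25
CMP R0, 25  (cmp 25,25)
JNZ body: not taken
ADD R3, R7 → R3=20+(-1)=19
STORE R3, [112] → M[112]=19
halt.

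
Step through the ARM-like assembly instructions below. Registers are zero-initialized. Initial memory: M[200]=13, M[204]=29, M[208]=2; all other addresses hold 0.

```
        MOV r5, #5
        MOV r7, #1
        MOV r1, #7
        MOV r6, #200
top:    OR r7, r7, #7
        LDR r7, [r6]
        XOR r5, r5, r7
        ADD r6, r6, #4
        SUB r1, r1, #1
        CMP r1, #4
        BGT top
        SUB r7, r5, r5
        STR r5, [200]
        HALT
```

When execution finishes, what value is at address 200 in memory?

23

r5=5
r7=1
r1=7
r6=200
r7=1|7=7
r7=M[200]=13
r5=5^13=8
r6=200+4=204
r1=7-1=6
CMP r1, #4  (cmp 6,4)
BGT top: taken
r7=13|7=15
r7=M[204]=29
r5=8^29=21
r6=204+4=208
r1=6-1=5
CMP r1, #4  (cmp 5,4)
BGT top: taken
r7=29|7=31
r7=M[208]=2
r5=21^2=23
r6=208+4=212
r1=5-1=4
CMP r1, #4  (cmp 4,4)
BGT top: not taken
r7=23-23=0
STR r5, [200] → M[200]=23
halt.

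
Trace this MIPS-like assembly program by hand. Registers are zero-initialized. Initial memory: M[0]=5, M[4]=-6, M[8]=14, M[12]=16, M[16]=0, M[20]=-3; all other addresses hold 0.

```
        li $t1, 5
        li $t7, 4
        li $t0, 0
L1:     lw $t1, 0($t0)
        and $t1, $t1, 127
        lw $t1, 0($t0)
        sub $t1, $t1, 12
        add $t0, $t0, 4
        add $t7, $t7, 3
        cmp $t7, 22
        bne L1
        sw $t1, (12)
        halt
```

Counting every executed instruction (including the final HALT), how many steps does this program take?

53

after li $t1, 5: $t1=5
after li $t7, 4: $t7=4
after li $t0, 0: $t0=0
after lw $t1, 0($t0): $t1=M[0]=5
after and $t1, $t1, 127: $t1=5&127=5
after lw $t1, 0($t0): $t1=M[0]=5
after sub $t1, $t1, 12: $t1=5-12=-7
after add $t0, $t0, 4: $t0=0+4=4
after add $t7, $t7, 3: $t7=4+3=7
cmp $t7, 22  (cmp 7,22)
bne L1: taken
after lw $t1, 0($t0): $t1=M[4]=-6
after and $t1, $t1, 127: $t1=(-6)&127=122
after lw $t1, 0($t0): $t1=M[4]=-6
after sub $t1, $t1, 12: $t1=(-6)-12=-18
after add $t0, $t0, 4: $t0=4+4=8
after add $t7, $t7, 3: $t7=7+3=10
cmp $t7, 22  (cmp 10,22)
bne L1: taken
after lw $t1, 0($t0): $t1=M[8]=14
after and $t1, $t1, 127: $t1=14&127=14
after lw $t1, 0($t0): $t1=M[8]=14
after sub $t1, $t1, 12: $t1=14-12=2
after add $t0, $t0, 4: $t0=8+4=12
after add $t7, $t7, 3: $t7=10+3=13
cmp $t7, 22  (cmp 13,22)
bne L1: taken
after lw $t1, 0($t0): $t1=M[12]=16
after and $t1, $t1, 127: $t1=16&127=16
after lw $t1, 0($t0): $t1=M[12]=16
after sub $t1, $t1, 12: $t1=16-12=4
after add $t0, $t0, 4: $t0=12+4=16
after add $t7, $t7, 3: $t7=13+3=16
cmp $t7, 22  (cmp 16,22)
bne L1: taken
after lw $t1, 0($t0): $t1=M[16]=0
after and $t1, $t1, 127: $t1=0&127=0
after lw $t1, 0($t0): $t1=M[16]=0
after sub $t1, $t1, 12: $t1=0-12=-12
after add $t0, $t0, 4: $t0=16+4=20
after add $t7, $t7, 3: $t7=16+3=19
cmp $t7, 22  (cmp 19,22)
bne L1: taken
after lw $t1, 0($t0): $t1=M[20]=-3
after and $t1, $t1, 127: $t1=(-3)&127=125
after lw $t1, 0($t0): $t1=M[20]=-3
after sub $t1, $t1, 12: $t1=(-3)-12=-15
after add $t0, $t0, 4: $t0=20+4=24
after add $t7, $t7, 3: $t7=19+3=22
cmp $t7, 22  (cmp 22,22)
bne L1: not taken
sw $t1, (12) → M[12]=-15
halt.
Total executed instructions: 53.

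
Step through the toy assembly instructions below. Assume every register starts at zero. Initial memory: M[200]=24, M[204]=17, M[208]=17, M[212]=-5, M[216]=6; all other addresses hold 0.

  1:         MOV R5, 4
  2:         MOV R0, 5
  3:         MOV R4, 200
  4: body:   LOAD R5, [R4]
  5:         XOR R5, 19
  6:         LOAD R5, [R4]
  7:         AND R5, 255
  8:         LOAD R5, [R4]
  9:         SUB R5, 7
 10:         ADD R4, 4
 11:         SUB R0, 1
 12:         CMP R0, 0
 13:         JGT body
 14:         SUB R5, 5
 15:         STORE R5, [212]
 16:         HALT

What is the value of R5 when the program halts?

-6

MOV R5, 4 → R5=4
MOV R0, 5 → R0=5
MOV R4, 200 → R4=200
LOAD R5, [R4] → R5=M[200]=24
XOR R5, 19 → R5=24^19=11
LOAD R5, [R4] → R5=M[200]=24
AND R5, 255 → R5=24&255=24
LOAD R5, [R4] → R5=M[200]=24
SUB R5, 7 → R5=24-7=17
ADD R4, 4 → R4=200+4=204
SUB R0, 1 → R0=5-1=4
CMP R0, 0  (cmp 4,0)
JGT body: taken
LOAD R5, [R4] → R5=M[204]=17
XOR R5, 19 → R5=17^19=2
LOAD R5, [R4] → R5=M[204]=17
AND R5, 255 → R5=17&255=17
LOAD R5, [R4] → R5=M[204]=17
SUB R5, 7 → R5=17-7=10
ADD R4, 4 → R4=204+4=208
SUB R0, 1 → R0=4-1=3
CMP R0, 0  (cmp 3,0)
JGT body: taken
LOAD R5, [R4] → R5=M[208]=17
XOR R5, 19 → R5=17^19=2
LOAD R5, [R4] → R5=M[208]=17
AND R5, 255 → R5=17&255=17
LOAD R5, [R4] → R5=M[208]=17
SUB R5, 7 → R5=17-7=10
ADD R4, 4 → R4=208+4=212
SUB R0, 1 → R0=3-1=2
CMP R0, 0  (cmp 2,0)
JGT body: taken
LOAD R5, [R4] → R5=M[212]=-5
XOR R5, 19 → R5=(-5)^19=-24
LOAD R5, [R4] → R5=M[212]=-5
AND R5, 255 → R5=(-5)&255=251
LOAD R5, [R4] → R5=M[212]=-5
SUB R5, 7 → R5=(-5)-7=-12
ADD R4, 4 → R4=212+4=216
SUB R0, 1 → R0=2-1=1
CMP R0, 0  (cmp 1,0)
JGT body: taken
LOAD R5, [R4] → R5=M[216]=6
XOR R5, 19 → R5=6^19=21
LOAD R5, [R4] → R5=M[216]=6
AND R5, 255 → R5=6&255=6
LOAD R5, [R4] → R5=M[216]=6
SUB R5, 7 → R5=6-7=-1
ADD R4, 4 → R4=216+4=220
SUB R0, 1 → R0=1-1=0
CMP R0, 0  (cmp 0,0)
JGT body: not taken
SUB R5, 5 → R5=(-1)-5=-6
STORE R5, [212] → M[212]=-6
halt.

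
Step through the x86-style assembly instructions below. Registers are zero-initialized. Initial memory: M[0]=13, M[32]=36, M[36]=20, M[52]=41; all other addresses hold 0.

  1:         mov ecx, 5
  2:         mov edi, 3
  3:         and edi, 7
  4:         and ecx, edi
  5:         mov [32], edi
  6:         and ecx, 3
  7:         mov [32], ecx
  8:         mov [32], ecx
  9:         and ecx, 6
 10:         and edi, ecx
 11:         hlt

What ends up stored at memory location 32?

1

ecx=5
edi=3
edi=3&7=3
ecx=5&3=1
mov [32], edi → M[32]=3
ecx=1&3=1
mov [32], ecx → M[32]=1
mov [32], ecx → M[32]=1
ecx=1&6=0
edi=3&0=0
halt.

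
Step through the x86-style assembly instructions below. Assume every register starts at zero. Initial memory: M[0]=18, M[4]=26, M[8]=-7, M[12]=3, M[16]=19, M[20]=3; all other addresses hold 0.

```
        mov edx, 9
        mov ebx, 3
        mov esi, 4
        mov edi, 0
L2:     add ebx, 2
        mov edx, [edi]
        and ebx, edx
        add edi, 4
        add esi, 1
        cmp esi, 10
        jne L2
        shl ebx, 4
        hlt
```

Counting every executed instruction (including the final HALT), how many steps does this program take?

mov edx, 9 → edx=9
mov ebx, 3 → ebx=3
mov esi, 4 → esi=4
mov edi, 0 → edi=0
add ebx, 2 → ebx=3+2=5
mov edx, [edi] → edx=M[0]=18
and ebx, edx → ebx=5&18=0
add edi, 4 → edi=0+4=4
add esi, 1 → esi=4+1=5
cmp esi, 10  (cmp 5,10)
jne L2: taken
add ebx, 2 → ebx=0+2=2
mov edx, [edi] → edx=M[4]=26
and ebx, edx → ebx=2&26=2
add edi, 4 → edi=4+4=8
add esi, 1 → esi=5+1=6
cmp esi, 10  (cmp 6,10)
jne L2: taken
add ebx, 2 → ebx=2+2=4
mov edx, [edi] → edx=M[8]=-7
and ebx, edx → ebx=4&(-7)=0
add edi, 4 → edi=8+4=12
add esi, 1 → esi=6+1=7
cmp esi, 10  (cmp 7,10)
jne L2: taken
add ebx, 2 → ebx=0+2=2
mov edx, [edi] → edx=M[12]=3
and ebx, edx → ebx=2&3=2
add edi, 4 → edi=12+4=16
add esi, 1 → esi=7+1=8
cmp esi, 10  (cmp 8,10)
jne L2: taken
add ebx, 2 → ebx=2+2=4
mov edx, [edi] → edx=M[16]=19
and ebx, edx → ebx=4&19=0
add edi, 4 → edi=16+4=20
add esi, 1 → esi=8+1=9
cmp esi, 10  (cmp 9,10)
jne L2: taken
add ebx, 2 → ebx=0+2=2
mov edx, [edi] → edx=M[20]=3
and ebx, edx → ebx=2&3=2
add edi, 4 → edi=20+4=24
add esi, 1 → esi=9+1=10
cmp esi, 10  (cmp 10,10)
jne L2: not taken
shl ebx, 4 → ebx=2<<4=32
halt.
Total executed instructions: 48.

48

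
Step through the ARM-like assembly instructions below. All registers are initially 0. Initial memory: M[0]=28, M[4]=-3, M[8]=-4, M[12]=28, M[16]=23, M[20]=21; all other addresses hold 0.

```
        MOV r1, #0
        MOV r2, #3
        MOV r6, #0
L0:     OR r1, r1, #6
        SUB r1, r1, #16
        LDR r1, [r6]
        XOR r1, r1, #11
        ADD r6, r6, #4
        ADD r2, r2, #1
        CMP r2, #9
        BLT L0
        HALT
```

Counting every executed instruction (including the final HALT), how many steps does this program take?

52

after MOV r1, #0: r1=0
after MOV r2, #3: r2=3
after MOV r6, #0: r6=0
after OR r1, r1, #6: r1=0|6=6
after SUB r1, r1, #16: r1=6-16=-10
after LDR r1, [r6]: r1=M[0]=28
after XOR r1, r1, #11: r1=28^11=23
after ADD r6, r6, #4: r6=0+4=4
after ADD r2, r2, #1: r2=3+1=4
CMP r2, #9  (cmp 4,9)
BLT L0: taken
after OR r1, r1, #6: r1=23|6=23
after SUB r1, r1, #16: r1=23-16=7
after LDR r1, [r6]: r1=M[4]=-3
after XOR r1, r1, #11: r1=(-3)^11=-10
after ADD r6, r6, #4: r6=4+4=8
after ADD r2, r2, #1: r2=4+1=5
CMP r2, #9  (cmp 5,9)
BLT L0: taken
after OR r1, r1, #6: r1=(-10)|6=-10
after SUB r1, r1, #16: r1=(-10)-16=-26
after LDR r1, [r6]: r1=M[8]=-4
after XOR r1, r1, #11: r1=(-4)^11=-9
after ADD r6, r6, #4: r6=8+4=12
after ADD r2, r2, #1: r2=5+1=6
CMP r2, #9  (cmp 6,9)
BLT L0: taken
after OR r1, r1, #6: r1=(-9)|6=-9
after SUB r1, r1, #16: r1=(-9)-16=-25
after LDR r1, [r6]: r1=M[12]=28
after XOR r1, r1, #11: r1=28^11=23
after ADD r6, r6, #4: r6=12+4=16
after ADD r2, r2, #1: r2=6+1=7
CMP r2, #9  (cmp 7,9)
BLT L0: taken
after OR r1, r1, #6: r1=23|6=23
after SUB r1, r1, #16: r1=23-16=7
after LDR r1, [r6]: r1=M[16]=23
after XOR r1, r1, #11: r1=23^11=28
after ADD r6, r6, #4: r6=16+4=20
after ADD r2, r2, #1: r2=7+1=8
CMP r2, #9  (cmp 8,9)
BLT L0: taken
after OR r1, r1, #6: r1=28|6=30
after SUB r1, r1, #16: r1=30-16=14
after LDR r1, [r6]: r1=M[20]=21
after XOR r1, r1, #11: r1=21^11=30
after ADD r6, r6, #4: r6=20+4=24
after ADD r2, r2, #1: r2=8+1=9
CMP r2, #9  (cmp 9,9)
BLT L0: not taken
halt.
Total executed instructions: 52.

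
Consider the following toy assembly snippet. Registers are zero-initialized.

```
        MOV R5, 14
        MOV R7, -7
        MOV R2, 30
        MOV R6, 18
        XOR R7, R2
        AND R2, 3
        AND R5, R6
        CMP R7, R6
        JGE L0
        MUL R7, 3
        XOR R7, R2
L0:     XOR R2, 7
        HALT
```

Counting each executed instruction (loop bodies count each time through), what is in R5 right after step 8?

2

MOV R5, 14 → R5=14
MOV R7, -7 → R7=-7
MOV R2, 30 → R2=30
MOV R6, 18 → R6=18
XOR R7, R2 → R7=(-7)^30=-25
AND R2, 3 → R2=30&3=2
AND R5, R6 → R5=14&18=2
CMP R7, R6  (cmp -25,18)
After step 8: R5 = 2.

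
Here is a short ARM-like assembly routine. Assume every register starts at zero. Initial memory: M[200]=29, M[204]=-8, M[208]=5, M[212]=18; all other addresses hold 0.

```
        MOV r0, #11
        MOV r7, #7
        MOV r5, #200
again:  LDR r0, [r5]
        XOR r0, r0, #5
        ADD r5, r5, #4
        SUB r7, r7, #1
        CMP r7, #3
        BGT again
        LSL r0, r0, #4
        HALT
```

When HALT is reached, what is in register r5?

r0=11
r7=7
r5=200
r0=M[200]=29
r0=29^5=24
r5=200+4=204
r7=7-1=6
CMP r7, #3  (cmp 6,3)
BGT again: taken
r0=M[204]=-8
r0=(-8)^5=-3
r5=204+4=208
r7=6-1=5
CMP r7, #3  (cmp 5,3)
BGT again: taken
r0=M[208]=5
r0=5^5=0
r5=208+4=212
r7=5-1=4
CMP r7, #3  (cmp 4,3)
BGT again: taken
r0=M[212]=18
r0=18^5=23
r5=212+4=216
r7=4-1=3
CMP r7, #3  (cmp 3,3)
BGT again: not taken
r0=23<<4=368
halt.

216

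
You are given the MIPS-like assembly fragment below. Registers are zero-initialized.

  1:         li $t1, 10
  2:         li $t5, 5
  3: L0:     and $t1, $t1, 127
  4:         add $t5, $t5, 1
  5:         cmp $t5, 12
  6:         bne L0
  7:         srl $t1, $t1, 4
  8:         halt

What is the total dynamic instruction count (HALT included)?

$t1=10
$t5=5
$t1=10&127=10
$t5=5+1=6
cmp $t5, 12  (cmp 6,12)
bne L0: taken
$t1=10&127=10
$t5=6+1=7
cmp $t5, 12  (cmp 7,12)
bne L0: taken
$t1=10&127=10
$t5=7+1=8
cmp $t5, 12  (cmp 8,12)
bne L0: taken
$t1=10&127=10
$t5=8+1=9
cmp $t5, 12  (cmp 9,12)
bne L0: taken
$t1=10&127=10
$t5=9+1=10
cmp $t5, 12  (cmp 10,12)
bne L0: taken
$t1=10&127=10
$t5=10+1=11
cmp $t5, 12  (cmp 11,12)
bne L0: taken
$t1=10&127=10
$t5=11+1=12
cmp $t5, 12  (cmp 12,12)
bne L0: not taken
$t1=10>>4=0
halt.
Total executed instructions: 32.

32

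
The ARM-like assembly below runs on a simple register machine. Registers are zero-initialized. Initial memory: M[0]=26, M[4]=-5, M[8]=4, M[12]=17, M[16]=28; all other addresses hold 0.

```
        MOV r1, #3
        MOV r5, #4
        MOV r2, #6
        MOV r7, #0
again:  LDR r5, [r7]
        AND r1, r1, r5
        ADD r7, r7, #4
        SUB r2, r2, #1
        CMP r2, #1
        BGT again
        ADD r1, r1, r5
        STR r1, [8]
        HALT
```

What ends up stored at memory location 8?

after MOV r1, #3: r1=3
after MOV r5, #4: r5=4
after MOV r2, #6: r2=6
after MOV r7, #0: r7=0
after LDR r5, [r7]: r5=M[0]=26
after AND r1, r1, r5: r1=3&26=2
after ADD r7, r7, #4: r7=0+4=4
after SUB r2, r2, #1: r2=6-1=5
CMP r2, #1  (cmp 5,1)
BGT again: taken
after LDR r5, [r7]: r5=M[4]=-5
after AND r1, r1, r5: r1=2&(-5)=2
after ADD r7, r7, #4: r7=4+4=8
after SUB r2, r2, #1: r2=5-1=4
CMP r2, #1  (cmp 4,1)
BGT again: taken
after LDR r5, [r7]: r5=M[8]=4
after AND r1, r1, r5: r1=2&4=0
after ADD r7, r7, #4: r7=8+4=12
after SUB r2, r2, #1: r2=4-1=3
CMP r2, #1  (cmp 3,1)
BGT again: taken
after LDR r5, [r7]: r5=M[12]=17
after AND r1, r1, r5: r1=0&17=0
after ADD r7, r7, #4: r7=12+4=16
after SUB r2, r2, #1: r2=3-1=2
CMP r2, #1  (cmp 2,1)
BGT again: taken
after LDR r5, [r7]: r5=M[16]=28
after AND r1, r1, r5: r1=0&28=0
after ADD r7, r7, #4: r7=16+4=20
after SUB r2, r2, #1: r2=2-1=1
CMP r2, #1  (cmp 1,1)
BGT again: not taken
after ADD r1, r1, r5: r1=0+28=28
STR r1, [8] → M[8]=28
halt.

28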